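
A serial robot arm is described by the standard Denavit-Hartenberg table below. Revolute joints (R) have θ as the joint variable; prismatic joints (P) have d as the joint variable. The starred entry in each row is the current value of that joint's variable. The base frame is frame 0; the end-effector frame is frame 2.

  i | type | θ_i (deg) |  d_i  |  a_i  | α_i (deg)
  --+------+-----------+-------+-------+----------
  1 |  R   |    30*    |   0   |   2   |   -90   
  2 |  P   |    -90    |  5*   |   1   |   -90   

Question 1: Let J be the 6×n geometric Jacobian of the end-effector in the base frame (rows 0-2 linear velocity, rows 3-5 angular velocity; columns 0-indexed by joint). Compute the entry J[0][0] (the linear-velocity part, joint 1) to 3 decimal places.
axis z_0 = ẑ; lever o_n−o_0 = (-0.7679,5.3301,1.0000)
cross product → J_v[:, 0] = (-5.3301,-0.7679,0.0000)
J_ω[:, 0] = z_0
entry J[0][0] = -5.3301

-5.330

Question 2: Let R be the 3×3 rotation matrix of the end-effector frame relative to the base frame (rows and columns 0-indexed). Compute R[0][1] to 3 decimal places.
End-effector y-axis (col 1 of R) = (0.5000,-0.8660,-0.0000)
R[0][1] = 0.5000

0.500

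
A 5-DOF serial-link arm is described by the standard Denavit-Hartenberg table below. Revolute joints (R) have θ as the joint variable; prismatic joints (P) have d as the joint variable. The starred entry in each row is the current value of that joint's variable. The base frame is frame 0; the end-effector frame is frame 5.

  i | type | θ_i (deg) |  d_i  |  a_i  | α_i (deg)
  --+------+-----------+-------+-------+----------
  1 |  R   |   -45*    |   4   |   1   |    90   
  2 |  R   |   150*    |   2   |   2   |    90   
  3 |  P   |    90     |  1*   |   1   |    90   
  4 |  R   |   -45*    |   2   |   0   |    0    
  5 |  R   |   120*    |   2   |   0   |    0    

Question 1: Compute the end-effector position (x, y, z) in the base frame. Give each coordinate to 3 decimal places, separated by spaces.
after link 1: o_1 = (0.7071, -0.7071, 4.0000)
after link 2: o_2 = (-1.9319, -0.8966, 5.0000)
after link 3: o_3 = (-2.2854, -1.9572, 5.8660)
after link 4: o_4 = (-3.5101, -0.7325, 6.8660)
after link 5: o_5 = (-4.7349, 0.4923, 7.8660)

-4.735 0.492 7.866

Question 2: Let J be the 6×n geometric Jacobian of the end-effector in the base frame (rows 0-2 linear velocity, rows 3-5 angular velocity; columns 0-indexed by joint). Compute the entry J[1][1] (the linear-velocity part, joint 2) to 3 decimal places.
2.734

axis z_1 = (-0.7071,-0.7071,0.0000); lever o_n−o_1 = (-5.4420,1.1994,3.8660)
cross product → J_v[:, 1] = (-2.7337,2.7337,-4.6962)
J_ω[:, 1] = z_1
entry J[1][1] = 2.7337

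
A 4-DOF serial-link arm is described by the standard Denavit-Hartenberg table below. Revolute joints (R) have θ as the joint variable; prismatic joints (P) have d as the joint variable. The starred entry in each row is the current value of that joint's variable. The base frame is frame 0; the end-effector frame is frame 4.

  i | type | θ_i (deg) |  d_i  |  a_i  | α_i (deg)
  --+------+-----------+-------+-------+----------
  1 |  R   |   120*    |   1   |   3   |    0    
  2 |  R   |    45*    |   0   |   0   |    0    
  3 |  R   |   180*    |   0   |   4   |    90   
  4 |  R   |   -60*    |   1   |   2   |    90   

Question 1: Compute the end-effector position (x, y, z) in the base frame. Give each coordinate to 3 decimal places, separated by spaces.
after link 1: o_1 = (-1.5000, 2.5981, 1.0000)
after link 2: o_2 = (-1.5000, 2.5981, 1.0000)
after link 3: o_3 = (2.3637, 1.5628, 1.0000)
after link 4: o_4 = (3.0708, 0.3381, -0.7321)

3.071 0.338 -0.732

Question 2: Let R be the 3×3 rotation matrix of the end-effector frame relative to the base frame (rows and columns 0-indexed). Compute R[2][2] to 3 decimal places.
End-effector z-axis (col 2 of R) = (-0.8365,0.2241,-0.5000)
R[2][2] = -0.5000

-0.500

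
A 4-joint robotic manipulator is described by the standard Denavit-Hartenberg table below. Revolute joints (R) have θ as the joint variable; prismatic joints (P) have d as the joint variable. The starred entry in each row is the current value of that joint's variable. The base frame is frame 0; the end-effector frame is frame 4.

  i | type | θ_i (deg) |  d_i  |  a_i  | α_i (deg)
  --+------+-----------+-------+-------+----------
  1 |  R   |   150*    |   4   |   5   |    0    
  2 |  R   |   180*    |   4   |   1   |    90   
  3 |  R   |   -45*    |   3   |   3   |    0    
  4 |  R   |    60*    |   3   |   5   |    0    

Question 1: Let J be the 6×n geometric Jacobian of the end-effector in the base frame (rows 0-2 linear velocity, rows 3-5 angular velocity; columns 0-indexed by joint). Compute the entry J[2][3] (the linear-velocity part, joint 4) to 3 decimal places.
4.830

axis z_3 = (-0.5000,-0.8660,0.0000); lever o_n−o_3 = (2.6826,-5.0129,1.2941)
cross product → J_v[:, 3] = (-1.1207,0.6470,4.8296)
J_ω[:, 3] = z_3
entry J[2][3] = 4.8296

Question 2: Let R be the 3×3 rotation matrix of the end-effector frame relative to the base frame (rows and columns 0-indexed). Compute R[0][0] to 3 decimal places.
End-effector x-axis (col 0 of R) = (0.8365,-0.4830,0.2588)
R[0][0] = 0.8365

0.837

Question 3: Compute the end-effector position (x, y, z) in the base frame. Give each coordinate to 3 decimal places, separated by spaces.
-0.444 -6.672 7.173

after link 1: o_1 = (-4.3301, 2.5000, 4.0000)
after link 2: o_2 = (-3.4641, 2.0000, 8.0000)
after link 3: o_3 = (-3.1270, -1.6587, 5.8787)
after link 4: o_4 = (-0.4444, -6.6716, 7.1728)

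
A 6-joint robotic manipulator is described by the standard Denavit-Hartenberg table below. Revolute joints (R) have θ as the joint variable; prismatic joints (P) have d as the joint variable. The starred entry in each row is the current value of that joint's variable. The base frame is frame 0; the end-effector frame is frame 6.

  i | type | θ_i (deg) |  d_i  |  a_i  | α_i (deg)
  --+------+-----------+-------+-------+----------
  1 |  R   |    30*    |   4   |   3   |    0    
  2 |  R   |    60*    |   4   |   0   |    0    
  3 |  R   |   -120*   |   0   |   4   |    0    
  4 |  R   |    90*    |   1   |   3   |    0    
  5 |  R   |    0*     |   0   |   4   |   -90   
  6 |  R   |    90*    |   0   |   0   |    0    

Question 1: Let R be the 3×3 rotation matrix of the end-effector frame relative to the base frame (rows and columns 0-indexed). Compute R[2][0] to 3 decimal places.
-1.000

End-effector x-axis (col 0 of R) = (-0.0000,0.0000,-1.0000)
R[2][0] = -1.0000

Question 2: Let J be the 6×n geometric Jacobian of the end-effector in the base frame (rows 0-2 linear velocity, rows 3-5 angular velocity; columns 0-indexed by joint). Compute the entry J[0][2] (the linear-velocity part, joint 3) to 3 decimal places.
axis z_2 = (0.0000,0.0000,1.0000); lever o_n−o_2 = (6.9641,4.0622,1.0000)
cross product → J_v[:, 2] = (-4.0622,6.9641,0.0000)
J_ω[:, 2] = z_2
entry J[0][2] = -4.0622

-4.062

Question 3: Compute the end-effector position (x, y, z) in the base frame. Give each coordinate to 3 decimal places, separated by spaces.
after link 1: o_1 = (2.5981, 1.5000, 4.0000)
after link 2: o_2 = (2.5981, 1.5000, 8.0000)
after link 3: o_3 = (6.0622, -0.5000, 8.0000)
after link 4: o_4 = (7.5622, 2.0981, 9.0000)
after link 5: o_5 = (9.5622, 5.5622, 9.0000)
after link 6: o_6 = (9.5622, 5.5622, 9.0000)

9.562 5.562 9.000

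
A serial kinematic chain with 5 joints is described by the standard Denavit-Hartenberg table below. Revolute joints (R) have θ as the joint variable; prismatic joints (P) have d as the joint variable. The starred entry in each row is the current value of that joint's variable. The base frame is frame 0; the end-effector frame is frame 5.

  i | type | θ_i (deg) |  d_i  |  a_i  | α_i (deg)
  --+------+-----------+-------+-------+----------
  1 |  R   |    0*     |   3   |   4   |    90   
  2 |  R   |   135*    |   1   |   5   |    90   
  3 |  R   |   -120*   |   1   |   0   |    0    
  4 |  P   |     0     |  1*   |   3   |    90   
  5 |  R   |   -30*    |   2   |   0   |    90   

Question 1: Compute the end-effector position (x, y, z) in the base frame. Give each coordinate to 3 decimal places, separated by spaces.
4.164 0.598 5.664

after link 1: o_1 = (4.0000, 0.0000, 3.0000)
after link 2: o_2 = (0.4645, -1.0000, 6.5355)
after link 3: o_3 = (1.1716, -1.0000, 7.2426)
after link 4: o_4 = (2.9393, 1.5981, 6.8891)
after link 5: o_5 = (4.1641, 0.5981, 5.6643)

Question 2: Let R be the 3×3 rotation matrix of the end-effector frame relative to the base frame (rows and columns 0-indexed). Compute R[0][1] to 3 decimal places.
0.612

End-effector y-axis (col 1 of R) = (0.6124,-0.5000,-0.6124)
R[0][1] = 0.6124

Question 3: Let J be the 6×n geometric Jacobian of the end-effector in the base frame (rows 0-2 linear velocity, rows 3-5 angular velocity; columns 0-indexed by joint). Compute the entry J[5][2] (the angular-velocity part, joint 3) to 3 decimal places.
axis z_2 = (0.7071,-0.0000,0.7071); lever o_n−o_2 = (3.6996,1.5981,-0.8712)
cross product → J_v[:, 2] = (-1.1300,3.2321,1.1300)
J_ω[:, 2] = z_2
entry J[5][2] = 0.7071

0.707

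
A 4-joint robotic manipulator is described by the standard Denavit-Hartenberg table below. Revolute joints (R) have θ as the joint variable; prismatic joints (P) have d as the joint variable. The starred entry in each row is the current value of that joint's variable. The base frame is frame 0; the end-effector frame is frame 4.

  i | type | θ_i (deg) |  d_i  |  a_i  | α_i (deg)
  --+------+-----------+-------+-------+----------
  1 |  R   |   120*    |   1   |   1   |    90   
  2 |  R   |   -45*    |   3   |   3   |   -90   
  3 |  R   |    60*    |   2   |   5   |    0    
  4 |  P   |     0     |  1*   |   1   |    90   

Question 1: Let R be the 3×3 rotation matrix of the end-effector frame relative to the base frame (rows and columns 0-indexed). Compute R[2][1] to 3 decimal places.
End-effector y-axis (col 1 of R) = (-0.3536,0.6124,0.7071)
R[2][1] = 0.7071

0.707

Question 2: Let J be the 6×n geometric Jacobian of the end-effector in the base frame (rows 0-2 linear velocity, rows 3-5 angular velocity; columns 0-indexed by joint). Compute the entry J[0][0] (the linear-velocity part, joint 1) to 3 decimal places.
axis z_0 = ẑ; lever o_n−o_0 = (-5.5839,5.2793,-1.1213)
cross product → J_v[:, 0] = (-5.2793,-5.5839,0.0000)
J_ω[:, 0] = z_0
entry J[0][0] = -5.2793

-5.279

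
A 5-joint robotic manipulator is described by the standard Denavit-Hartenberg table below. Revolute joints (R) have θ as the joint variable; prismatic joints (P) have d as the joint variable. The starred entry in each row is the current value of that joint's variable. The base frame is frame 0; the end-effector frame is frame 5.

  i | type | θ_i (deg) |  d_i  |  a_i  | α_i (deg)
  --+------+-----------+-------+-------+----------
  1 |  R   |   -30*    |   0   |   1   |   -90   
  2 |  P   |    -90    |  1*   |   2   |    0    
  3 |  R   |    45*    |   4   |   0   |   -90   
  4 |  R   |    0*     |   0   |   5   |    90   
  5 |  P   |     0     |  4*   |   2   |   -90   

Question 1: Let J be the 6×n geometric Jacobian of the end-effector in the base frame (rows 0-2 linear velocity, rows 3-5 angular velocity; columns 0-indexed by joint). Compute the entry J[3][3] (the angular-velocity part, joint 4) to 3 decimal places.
axis z_3 = (0.6124,-0.3536,-0.7071); lever o_n−o_3 = (6.2866,0.9892,4.9497)
cross product → J_v[:, 3] = (-1.0505,-7.4764,2.8284)
J_ω[:, 3] = z_3
entry J[3][3] = 0.6124

0.612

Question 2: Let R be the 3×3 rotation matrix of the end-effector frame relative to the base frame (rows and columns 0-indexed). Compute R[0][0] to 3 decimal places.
End-effector x-axis (col 0 of R) = (0.6124,-0.3536,0.7071)
R[0][0] = 0.6124

0.612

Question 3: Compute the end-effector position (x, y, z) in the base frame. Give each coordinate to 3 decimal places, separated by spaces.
9.653 4.819 6.950

after link 1: o_1 = (0.8660, -0.5000, 0.0000)
after link 2: o_2 = (1.3660, 0.3660, 2.0000)
after link 3: o_3 = (3.3660, 3.8301, 2.0000)
after link 4: o_4 = (6.4279, 2.0624, 5.5355)
after link 5: o_5 = (9.6526, 4.8194, 6.9497)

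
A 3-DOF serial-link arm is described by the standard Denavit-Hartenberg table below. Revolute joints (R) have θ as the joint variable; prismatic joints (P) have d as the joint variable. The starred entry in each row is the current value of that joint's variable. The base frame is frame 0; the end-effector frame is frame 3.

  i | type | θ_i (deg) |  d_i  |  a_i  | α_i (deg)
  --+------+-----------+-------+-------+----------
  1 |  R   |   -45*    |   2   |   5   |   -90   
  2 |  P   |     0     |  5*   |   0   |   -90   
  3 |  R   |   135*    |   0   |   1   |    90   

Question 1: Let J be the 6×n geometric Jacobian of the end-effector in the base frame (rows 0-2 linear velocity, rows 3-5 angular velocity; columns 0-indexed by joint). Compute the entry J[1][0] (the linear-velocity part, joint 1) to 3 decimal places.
axis z_0 = ẑ; lever o_n−o_0 = (6.0711,0.0000,2.0000)
cross product → J_v[:, 0] = (-0.0000,6.0711,0.0000)
J_ω[:, 0] = z_0
entry J[1][0] = 6.0711

6.071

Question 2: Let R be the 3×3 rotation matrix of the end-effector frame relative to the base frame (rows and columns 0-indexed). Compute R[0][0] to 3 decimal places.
End-effector x-axis (col 0 of R) = (-1.0000,-0.0000,-0.0000)
R[0][0] = -1.0000

-1.000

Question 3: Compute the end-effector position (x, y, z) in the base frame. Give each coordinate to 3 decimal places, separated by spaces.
6.071 0.000 2.000

after link 1: o_1 = (3.5355, -3.5355, 2.0000)
after link 2: o_2 = (7.0711, 0.0000, 2.0000)
after link 3: o_3 = (6.0711, 0.0000, 2.0000)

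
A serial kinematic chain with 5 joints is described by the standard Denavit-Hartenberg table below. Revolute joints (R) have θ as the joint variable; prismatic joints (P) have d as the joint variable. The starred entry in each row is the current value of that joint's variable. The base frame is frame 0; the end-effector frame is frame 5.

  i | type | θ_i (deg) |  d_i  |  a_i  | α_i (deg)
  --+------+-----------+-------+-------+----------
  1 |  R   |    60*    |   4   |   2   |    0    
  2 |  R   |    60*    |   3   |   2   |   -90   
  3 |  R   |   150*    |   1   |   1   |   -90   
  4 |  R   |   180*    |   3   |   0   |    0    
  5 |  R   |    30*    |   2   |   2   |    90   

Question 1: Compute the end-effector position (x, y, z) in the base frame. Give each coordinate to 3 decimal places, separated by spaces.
after link 1: o_1 = (1.0000, 1.7321, 4.0000)
after link 2: o_2 = (0.0000, 3.4641, 7.0000)
after link 3: o_3 = (-0.4330, 2.2141, 6.5000)
after link 4: o_4 = (0.3170, 0.9151, 9.0981)
after link 5: o_5 = (-0.7990, 0.8481, 11.6962)

-0.799 0.848 11.696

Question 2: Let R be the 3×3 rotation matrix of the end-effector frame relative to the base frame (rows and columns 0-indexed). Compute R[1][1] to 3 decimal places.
-0.433

End-effector y-axis (col 1 of R) = (0.2500,-0.4330,0.8660)
R[1][1] = -0.4330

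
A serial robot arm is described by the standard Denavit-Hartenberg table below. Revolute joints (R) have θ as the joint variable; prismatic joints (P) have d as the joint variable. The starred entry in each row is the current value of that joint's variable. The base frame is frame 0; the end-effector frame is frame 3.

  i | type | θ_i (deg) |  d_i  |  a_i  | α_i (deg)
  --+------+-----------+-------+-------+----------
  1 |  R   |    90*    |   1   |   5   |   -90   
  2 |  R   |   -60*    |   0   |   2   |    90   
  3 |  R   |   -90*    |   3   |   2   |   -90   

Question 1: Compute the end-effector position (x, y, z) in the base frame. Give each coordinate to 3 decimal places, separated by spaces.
2.000 3.402 4.232

after link 1: o_1 = (0.0000, 5.0000, 1.0000)
after link 2: o_2 = (0.0000, 6.0000, 2.7321)
after link 3: o_3 = (2.0000, 3.4019, 4.2321)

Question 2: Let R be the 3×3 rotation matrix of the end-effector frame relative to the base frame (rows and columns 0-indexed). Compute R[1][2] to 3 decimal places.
End-effector z-axis (col 2 of R) = (0.0000,0.5000,0.8660)
R[1][2] = 0.5000

0.500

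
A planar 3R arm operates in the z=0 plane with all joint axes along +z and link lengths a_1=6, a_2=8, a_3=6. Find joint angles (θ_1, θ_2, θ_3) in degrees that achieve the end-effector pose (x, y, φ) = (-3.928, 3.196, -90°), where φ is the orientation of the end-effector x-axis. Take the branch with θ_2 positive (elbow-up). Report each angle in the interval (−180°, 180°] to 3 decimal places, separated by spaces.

59.998 90.003 120.000

wrist centre = target − a_3·(cos φ, sin φ) = (-3.9280, 9.1960)
cos θ_2 = (99.9956−6²−8²)/(2·6·8) = -0.0000; θ_2 = 90.0026° (elbow-up)
β = atan2(9.1960,-3.9280) = 113.1294°; ψ = atan2(8.0000,5.9996) = 53.1318°
θ_1 = β − ψ = 59.9976°
θ_3 = φ − θ_1 − θ_2 = 119.9998° (wrapped to (-180°,180°])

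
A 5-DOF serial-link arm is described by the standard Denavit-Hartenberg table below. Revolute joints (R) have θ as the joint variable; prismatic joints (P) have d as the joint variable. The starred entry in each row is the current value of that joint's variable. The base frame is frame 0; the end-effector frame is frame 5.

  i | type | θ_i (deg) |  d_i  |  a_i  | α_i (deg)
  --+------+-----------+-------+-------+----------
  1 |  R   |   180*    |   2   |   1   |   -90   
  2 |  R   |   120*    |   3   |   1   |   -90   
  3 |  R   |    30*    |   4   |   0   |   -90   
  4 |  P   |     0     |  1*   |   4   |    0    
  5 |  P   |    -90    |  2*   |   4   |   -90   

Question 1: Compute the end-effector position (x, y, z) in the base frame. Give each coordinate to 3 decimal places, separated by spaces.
7.410 1.598 3.433

after link 1: o_1 = (-1.0000, 0.0000, 2.0000)
after link 2: o_2 = (-0.5000, -3.0000, 1.1340)
after link 3: o_3 = (2.9641, -3.0000, 3.1340)
after link 4: o_4 = (4.4462, -0.1340, 0.5670)
after link 5: o_5 = (7.4103, 1.5981, 3.4330)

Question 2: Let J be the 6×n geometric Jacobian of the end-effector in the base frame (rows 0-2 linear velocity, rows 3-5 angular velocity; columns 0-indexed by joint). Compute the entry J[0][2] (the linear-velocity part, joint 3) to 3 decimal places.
axis z_2 = (0.8660,-0.0000,0.5000); lever o_n−o_2 = (7.9103,4.5981,2.2990)
cross product → J_v[:, 2] = (-2.2990,1.9641,3.9821)
J_ω[:, 2] = z_2
entry J[0][2] = -2.2990

-2.299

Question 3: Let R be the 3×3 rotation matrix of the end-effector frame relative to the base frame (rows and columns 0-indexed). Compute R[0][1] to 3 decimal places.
End-effector y-axis (col 1 of R) = (0.2500,-0.8660,-0.4330)
R[0][1] = 0.2500

0.250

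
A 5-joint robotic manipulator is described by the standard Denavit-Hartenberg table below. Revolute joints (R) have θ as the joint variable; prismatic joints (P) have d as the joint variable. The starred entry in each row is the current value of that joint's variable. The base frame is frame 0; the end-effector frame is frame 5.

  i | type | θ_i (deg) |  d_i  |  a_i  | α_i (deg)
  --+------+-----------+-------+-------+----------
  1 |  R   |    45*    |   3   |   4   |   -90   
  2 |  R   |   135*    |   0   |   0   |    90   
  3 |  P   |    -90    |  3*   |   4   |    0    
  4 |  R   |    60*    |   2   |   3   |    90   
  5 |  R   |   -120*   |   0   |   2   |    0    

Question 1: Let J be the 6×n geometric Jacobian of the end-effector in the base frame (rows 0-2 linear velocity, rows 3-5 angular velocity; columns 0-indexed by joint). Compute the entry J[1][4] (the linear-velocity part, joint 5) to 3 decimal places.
-1.862

axis z_4 = (0.8624,-0.3624,0.3536); lever o_n−o_4 = (-0.7866,-0.0795,1.8371)
cross product → J_v[:, 4] = (-0.6376,-1.8624,-0.3536)
J_ω[:, 4] = z_4
entry J[1][4] = -1.8624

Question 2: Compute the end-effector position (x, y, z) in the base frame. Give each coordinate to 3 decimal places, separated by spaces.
7.132 0.061 -0.536

after link 1: o_1 = (2.8284, 2.8284, 3.0000)
after link 2: o_2 = (2.8284, 2.8284, 3.0000)
after link 3: o_3 = (7.1569, 1.5000, 0.8787)
after link 4: o_4 = (7.9185, 0.1403, -2.3727)
after link 5: o_5 = (7.1319, 0.0608, -0.5355)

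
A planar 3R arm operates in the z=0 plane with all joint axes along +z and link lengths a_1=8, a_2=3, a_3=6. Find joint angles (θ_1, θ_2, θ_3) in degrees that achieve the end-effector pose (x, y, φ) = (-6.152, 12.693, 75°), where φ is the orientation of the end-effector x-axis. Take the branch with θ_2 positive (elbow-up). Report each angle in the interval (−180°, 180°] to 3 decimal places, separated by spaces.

126.328 45.001 -96.329

wrist centre = target − a_3·(cos φ, sin φ) = (-7.7049, 6.8974)
cos θ_2 = (106.9405−8²−3²)/(2·8·3) = 0.7071; θ_2 = 45.0011° (elbow-up)
β = atan2(6.8974,-7.7049) = 138.1651°; ψ = atan2(2.1214,10.1213) = 11.8375°
θ_1 = β − ψ = 126.3276°
θ_3 = φ − θ_1 − θ_2 = -96.3287° (wrapped to (-180°,180°])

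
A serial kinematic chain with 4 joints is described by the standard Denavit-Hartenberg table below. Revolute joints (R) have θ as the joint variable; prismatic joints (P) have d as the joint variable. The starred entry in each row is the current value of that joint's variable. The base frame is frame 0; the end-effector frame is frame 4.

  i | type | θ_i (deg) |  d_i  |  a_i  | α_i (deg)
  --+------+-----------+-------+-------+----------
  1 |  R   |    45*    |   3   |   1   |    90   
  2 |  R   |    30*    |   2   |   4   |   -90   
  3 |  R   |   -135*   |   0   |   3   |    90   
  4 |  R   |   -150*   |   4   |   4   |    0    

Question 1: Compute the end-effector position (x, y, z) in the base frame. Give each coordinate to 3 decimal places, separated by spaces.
1.515 3.150 2.018

after link 1: o_1 = (0.7071, 0.7071, 3.0000)
after link 2: o_2 = (4.5708, 1.7424, 5.0000)
after link 3: o_3 = (4.7718, -1.0567, 3.9393)
after link 4: o_4 = (1.5148, 3.1505, 2.0178)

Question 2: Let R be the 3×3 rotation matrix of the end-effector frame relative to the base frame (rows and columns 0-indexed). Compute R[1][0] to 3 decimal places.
0.985

End-effector x-axis (col 0 of R) = (0.1188,0.9848,-0.1268)
R[1][0] = 0.9848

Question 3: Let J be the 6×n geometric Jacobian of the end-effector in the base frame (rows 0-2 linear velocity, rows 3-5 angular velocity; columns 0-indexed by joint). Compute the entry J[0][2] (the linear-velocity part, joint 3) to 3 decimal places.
-0.165

axis z_2 = (-0.3536,-0.3536,0.8660); lever o_n−o_2 = (-3.0560,1.4081,-2.9822)
cross product → J_v[:, 2] = (-0.1651,-3.7010,-1.5783)
J_ω[:, 2] = z_2
entry J[0][2] = -0.1651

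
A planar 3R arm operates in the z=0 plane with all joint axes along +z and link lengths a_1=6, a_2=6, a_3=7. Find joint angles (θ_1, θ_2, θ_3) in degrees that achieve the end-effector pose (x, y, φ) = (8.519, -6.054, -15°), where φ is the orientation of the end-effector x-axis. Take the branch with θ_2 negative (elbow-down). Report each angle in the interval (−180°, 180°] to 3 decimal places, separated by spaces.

wrist centre = target − a_3·(cos φ, sin φ) = (1.7575, -4.2423)
cos θ_2 = (21.0857−6²−6²)/(2·6·6) = -0.7071; θ_2 = -135.0029° (elbow-down)
β = atan2(-4.2423,1.7575) = -67.4964°; ψ = atan2(-4.2424,1.7571) = -67.5015°
θ_1 = β − ψ = 0.0051°
θ_3 = φ − θ_1 − θ_2 = 119.9978° (wrapped to (-180°,180°])

0.005 -135.003 119.998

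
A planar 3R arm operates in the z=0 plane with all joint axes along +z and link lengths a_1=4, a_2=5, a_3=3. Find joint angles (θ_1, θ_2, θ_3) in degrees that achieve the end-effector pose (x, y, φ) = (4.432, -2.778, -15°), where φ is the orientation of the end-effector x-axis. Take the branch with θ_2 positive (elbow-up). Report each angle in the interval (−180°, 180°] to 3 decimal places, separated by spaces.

wrist centre = target − a_3·(cos φ, sin φ) = (1.5342, -2.0015)
cos θ_2 = (6.3600−4²−5²)/(2·4·5) = -0.8660; θ_2 = 149.9971° (elbow-up)
β = atan2(-2.0015,1.5342) = -52.5291°; ψ = atan2(2.5002,-0.3300) = 97.5189°
θ_1 = β − ψ = -150.0480°
θ_3 = φ − θ_1 − θ_2 = -14.9491° (wrapped to (-180°,180°])

-150.048 149.997 -14.949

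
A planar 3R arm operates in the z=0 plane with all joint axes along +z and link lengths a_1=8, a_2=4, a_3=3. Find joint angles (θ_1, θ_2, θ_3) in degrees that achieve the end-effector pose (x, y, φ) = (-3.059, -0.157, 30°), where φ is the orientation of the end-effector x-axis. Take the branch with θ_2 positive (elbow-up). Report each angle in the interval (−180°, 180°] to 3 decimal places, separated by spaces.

wrist centre = target − a_3·(cos φ, sin φ) = (-5.6571, -1.6570)
cos θ_2 = (34.7482−8²−4²)/(2·8·4) = -0.7071; θ_2 = 134.9962° (elbow-up)
β = atan2(-1.6570,-5.6571) = -163.6743°; ψ = atan2(2.8286,5.1718) = 28.6758°
θ_1 = β − ψ = -192.3501°
θ_3 = φ − θ_1 − θ_2 = 87.3539° (wrapped to (-180°,180°])

167.650 134.996 87.354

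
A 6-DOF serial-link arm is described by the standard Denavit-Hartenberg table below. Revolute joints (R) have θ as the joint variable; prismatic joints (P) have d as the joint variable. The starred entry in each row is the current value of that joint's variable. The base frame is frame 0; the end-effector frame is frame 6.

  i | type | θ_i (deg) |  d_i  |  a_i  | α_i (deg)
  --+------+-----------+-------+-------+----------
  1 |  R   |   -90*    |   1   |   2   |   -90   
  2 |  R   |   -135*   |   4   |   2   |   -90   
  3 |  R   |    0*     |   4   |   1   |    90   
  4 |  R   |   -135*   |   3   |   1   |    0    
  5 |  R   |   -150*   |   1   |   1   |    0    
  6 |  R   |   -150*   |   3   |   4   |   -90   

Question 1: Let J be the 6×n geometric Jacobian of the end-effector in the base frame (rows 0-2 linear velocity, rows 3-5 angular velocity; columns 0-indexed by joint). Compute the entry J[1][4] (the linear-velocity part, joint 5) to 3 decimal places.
1.134

axis z_4 = (1.0000,0.0000,0.0000); lever o_n−o_4 = (4.0000,2.9641,-1.1340)
cross product → J_v[:, 4] = (-0.0000,1.1340,2.9641)
J_ω[:, 4] = z_4
entry J[1][4] = 1.1340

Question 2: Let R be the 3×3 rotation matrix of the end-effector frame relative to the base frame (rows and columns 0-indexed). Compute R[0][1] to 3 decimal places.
-1.000

End-effector y-axis (col 1 of R) = (-1.0000,-0.0000,-0.0000)
R[0][1] = -1.0000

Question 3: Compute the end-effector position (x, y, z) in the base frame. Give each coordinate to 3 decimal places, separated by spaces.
11.000 0.257 3.816

after link 1: o_1 = (0.0000, -2.0000, 1.0000)
after link 2: o_2 = (4.0000, -0.5858, 2.4142)
after link 3: o_3 = (4.0000, -2.7071, 5.9497)
after link 4: o_4 = (7.0000, -2.7071, 4.9497)
after link 5: o_5 = (8.0000, -3.2071, 5.8158)
after link 6: o_6 = (11.0000, 0.2570, 3.8158)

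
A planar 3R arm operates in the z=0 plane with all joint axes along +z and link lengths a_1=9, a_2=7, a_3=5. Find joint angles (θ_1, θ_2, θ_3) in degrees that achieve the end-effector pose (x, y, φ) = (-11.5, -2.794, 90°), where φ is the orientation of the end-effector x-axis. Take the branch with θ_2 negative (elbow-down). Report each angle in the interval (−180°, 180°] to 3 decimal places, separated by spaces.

-120.000 -60.002 -89.998

wrist centre = target − a_3·(cos φ, sin φ) = (-11.5000, -7.7940)
cos θ_2 = (192.9964−9²−7²)/(2·9·7) = 0.5000; θ_2 = -60.0019° (elbow-down)
β = atan2(-7.7940,-11.5000) = -145.8730°; ψ = atan2(-6.0623,12.4998) = -25.8730°
θ_1 = β − ψ = -120.0000°
θ_3 = φ − θ_1 − θ_2 = -89.9981° (wrapped to (-180°,180°])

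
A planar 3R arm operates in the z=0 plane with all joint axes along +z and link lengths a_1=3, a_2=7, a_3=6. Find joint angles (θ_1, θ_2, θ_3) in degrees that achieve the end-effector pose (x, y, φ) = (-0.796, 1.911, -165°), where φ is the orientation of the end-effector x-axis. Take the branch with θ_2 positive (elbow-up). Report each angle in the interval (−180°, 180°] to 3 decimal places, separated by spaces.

wrist centre = target − a_3·(cos φ, sin φ) = (4.9996, 3.4639)
cos θ_2 = (36.9943−3²−7²)/(2·3·7) = -0.5001; θ_2 = 120.0091° (elbow-up)
β = atan2(3.4639,4.9996) = 34.7159°; ψ = atan2(6.0616,-0.5010) = 94.7244°
θ_1 = β − ψ = -60.0085°
θ_3 = φ − θ_1 − θ_2 = 134.9994° (wrapped to (-180°,180°])

-60.008 120.009 134.999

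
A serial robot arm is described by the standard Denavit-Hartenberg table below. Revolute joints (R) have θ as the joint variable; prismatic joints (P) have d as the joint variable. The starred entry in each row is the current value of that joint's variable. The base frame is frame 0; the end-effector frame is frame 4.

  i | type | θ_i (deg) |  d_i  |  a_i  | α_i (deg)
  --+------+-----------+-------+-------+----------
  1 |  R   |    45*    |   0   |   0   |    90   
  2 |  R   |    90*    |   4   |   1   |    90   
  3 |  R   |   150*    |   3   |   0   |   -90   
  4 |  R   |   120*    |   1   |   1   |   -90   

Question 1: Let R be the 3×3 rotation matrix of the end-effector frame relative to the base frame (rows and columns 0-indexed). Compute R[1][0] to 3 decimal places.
-0.436

End-effector x-axis (col 0 of R) = (-0.7891,-0.4356,0.4330)
R[1][0] = -0.4356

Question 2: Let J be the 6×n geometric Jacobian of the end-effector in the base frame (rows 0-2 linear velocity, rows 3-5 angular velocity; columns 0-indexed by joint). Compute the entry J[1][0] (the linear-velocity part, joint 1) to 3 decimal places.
axis z_0 = ẑ; lever o_n−o_0 = (3.5482,-0.5303,0.9330)
cross product → J_v[:, 0] = (0.5303,3.5482,-0.0000)
J_ω[:, 0] = z_0
entry J[1][0] = 3.5482

3.548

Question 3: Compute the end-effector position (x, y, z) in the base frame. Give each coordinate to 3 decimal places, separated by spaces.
after link 1: o_1 = (0.0000, 0.0000, 0.0000)
after link 2: o_2 = (2.8284, -2.8284, 1.0000)
after link 3: o_3 = (4.9497, -0.7071, 1.0000)
after link 4: o_4 = (3.5482, -0.5303, 0.9330)

3.548 -0.530 0.933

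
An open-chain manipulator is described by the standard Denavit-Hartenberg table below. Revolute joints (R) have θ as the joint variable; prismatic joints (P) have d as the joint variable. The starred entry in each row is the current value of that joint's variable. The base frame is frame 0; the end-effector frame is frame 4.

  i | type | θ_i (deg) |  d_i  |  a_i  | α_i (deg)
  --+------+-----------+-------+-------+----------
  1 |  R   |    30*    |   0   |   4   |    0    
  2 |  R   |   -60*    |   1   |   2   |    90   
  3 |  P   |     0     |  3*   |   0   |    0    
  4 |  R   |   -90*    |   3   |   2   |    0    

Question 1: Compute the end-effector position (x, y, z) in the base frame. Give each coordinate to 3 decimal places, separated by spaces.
2.196 -4.196 -1.000

after link 1: o_1 = (3.4641, 2.0000, 0.0000)
after link 2: o_2 = (5.1962, 1.0000, 1.0000)
after link 3: o_3 = (3.6962, -1.5981, 1.0000)
after link 4: o_4 = (2.1962, -4.1962, -1.0000)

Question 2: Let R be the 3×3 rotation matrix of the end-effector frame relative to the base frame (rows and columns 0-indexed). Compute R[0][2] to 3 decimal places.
End-effector z-axis (col 2 of R) = (-0.5000,-0.8660,0.0000)
R[0][2] = -0.5000

-0.500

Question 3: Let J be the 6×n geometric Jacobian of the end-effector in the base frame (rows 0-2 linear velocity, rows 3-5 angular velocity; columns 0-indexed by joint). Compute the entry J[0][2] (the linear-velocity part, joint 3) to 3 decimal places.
prismatic axis z_2 = (-0.5000,-0.8660,0.0000)
J_v[:, 2] = z_2; J_ω[:, 2] = (0,0,0)
entry J[0][2] = -0.5000

-0.500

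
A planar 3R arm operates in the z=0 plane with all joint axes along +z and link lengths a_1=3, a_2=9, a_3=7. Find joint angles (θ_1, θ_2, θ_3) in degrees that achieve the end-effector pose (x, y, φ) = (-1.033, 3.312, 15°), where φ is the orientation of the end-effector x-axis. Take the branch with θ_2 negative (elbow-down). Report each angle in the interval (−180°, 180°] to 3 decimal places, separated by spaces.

wrist centre = target − a_3·(cos φ, sin φ) = (-7.7945, 1.5003)
cos θ_2 = (63.0047−3²−9²)/(2·3·9) = -0.4999; θ_2 = -119.9942° (elbow-down)
β = atan2(1.5003,-7.7945) = 169.1051°; ψ = atan2(-7.7947,-1.4992) = -100.8872°
θ_1 = β − ψ = 269.9922°
θ_3 = φ − θ_1 − θ_2 = -134.9980° (wrapped to (-180°,180°])

-90.008 -119.994 -134.998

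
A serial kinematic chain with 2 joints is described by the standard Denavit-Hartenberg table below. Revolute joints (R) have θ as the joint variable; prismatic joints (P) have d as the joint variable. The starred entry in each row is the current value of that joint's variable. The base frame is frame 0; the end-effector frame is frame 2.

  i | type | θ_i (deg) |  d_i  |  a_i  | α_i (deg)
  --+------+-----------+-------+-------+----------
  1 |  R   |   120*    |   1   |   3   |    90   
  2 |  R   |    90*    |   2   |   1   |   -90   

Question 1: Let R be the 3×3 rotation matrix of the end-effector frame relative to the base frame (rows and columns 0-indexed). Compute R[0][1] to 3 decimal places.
-0.866

End-effector y-axis (col 1 of R) = (-0.8660,-0.5000,-0.0000)
R[0][1] = -0.8660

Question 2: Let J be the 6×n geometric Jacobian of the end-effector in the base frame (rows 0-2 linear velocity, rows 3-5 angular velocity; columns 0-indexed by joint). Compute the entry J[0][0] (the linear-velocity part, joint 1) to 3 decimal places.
-3.598

axis z_0 = ẑ; lever o_n−o_0 = (0.2321,3.5981,2.0000)
cross product → J_v[:, 0] = (-3.5981,0.2321,0.0000)
J_ω[:, 0] = z_0
entry J[0][0] = -3.5981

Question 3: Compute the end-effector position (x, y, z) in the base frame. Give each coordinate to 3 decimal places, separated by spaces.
0.232 3.598 2.000

after link 1: o_1 = (-1.5000, 2.5981, 1.0000)
after link 2: o_2 = (0.2321, 3.5981, 2.0000)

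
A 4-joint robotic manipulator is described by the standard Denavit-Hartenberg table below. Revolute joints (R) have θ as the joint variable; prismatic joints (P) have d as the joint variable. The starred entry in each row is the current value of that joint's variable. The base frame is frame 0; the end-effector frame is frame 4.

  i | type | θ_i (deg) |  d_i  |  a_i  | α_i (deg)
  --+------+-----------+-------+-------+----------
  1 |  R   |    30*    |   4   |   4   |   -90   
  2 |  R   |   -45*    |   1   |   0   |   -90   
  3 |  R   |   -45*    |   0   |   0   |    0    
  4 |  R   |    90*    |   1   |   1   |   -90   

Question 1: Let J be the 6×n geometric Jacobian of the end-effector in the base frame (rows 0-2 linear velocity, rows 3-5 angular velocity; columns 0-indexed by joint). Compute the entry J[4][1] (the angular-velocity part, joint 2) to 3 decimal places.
axis z_1 = (-0.5000,0.8660,0.0000); lever o_n−o_1 = (0.8989,0.8572,-0.2071)
cross product → J_v[:, 1] = (-0.1794,-0.1036,-1.2071)
J_ω[:, 1] = z_1
entry J[4][1] = 0.8660

0.866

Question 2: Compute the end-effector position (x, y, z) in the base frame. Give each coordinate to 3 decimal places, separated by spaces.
after link 1: o_1 = (3.4641, 2.0000, 4.0000)
after link 2: o_2 = (2.9641, 2.8660, 4.0000)
after link 3: o_3 = (2.9641, 2.8660, 4.0000)
after link 4: o_4 = (4.3630, 2.8572, 3.7929)

4.363 2.857 3.793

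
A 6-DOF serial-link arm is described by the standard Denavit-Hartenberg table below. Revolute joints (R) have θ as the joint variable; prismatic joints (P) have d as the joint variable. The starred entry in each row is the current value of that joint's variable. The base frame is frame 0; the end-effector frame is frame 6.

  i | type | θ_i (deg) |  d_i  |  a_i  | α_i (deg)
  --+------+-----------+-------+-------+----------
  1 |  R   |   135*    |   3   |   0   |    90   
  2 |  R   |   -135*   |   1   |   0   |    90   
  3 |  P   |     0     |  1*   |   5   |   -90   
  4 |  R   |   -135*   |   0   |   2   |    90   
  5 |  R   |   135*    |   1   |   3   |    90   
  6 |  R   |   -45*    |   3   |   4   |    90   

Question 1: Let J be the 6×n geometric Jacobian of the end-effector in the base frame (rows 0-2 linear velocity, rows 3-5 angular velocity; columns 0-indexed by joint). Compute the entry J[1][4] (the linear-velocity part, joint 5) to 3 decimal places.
-1.414

axis z_4 = (-0.7071,0.7071,0.0000); lever o_n−o_4 = (5.7071,3.1213,-2.0000)
cross product → J_v[:, 4] = (-1.4142,-1.4142,-6.2426)
J_ω[:, 4] = z_4
entry J[1][4] = -1.4142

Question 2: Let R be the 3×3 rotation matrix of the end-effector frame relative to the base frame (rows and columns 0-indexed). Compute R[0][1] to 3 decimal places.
0.500

End-effector y-axis (col 1 of R) = (0.5000,0.5000,0.7071)
R[0][1] = 0.5000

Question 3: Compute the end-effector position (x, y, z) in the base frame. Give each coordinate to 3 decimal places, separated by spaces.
after link 1: o_1 = (0.0000, 0.0000, 3.0000)
after link 2: o_2 = (0.7071, 0.7071, 3.0000)
after link 3: o_3 = (3.7071, -2.2929, 0.1716)
after link 4: o_4 = (3.7071, -2.2929, 2.1716)
after link 5: o_5 = (4.5000, -0.0858, 0.0503)
after link 6: o_6 = (9.4142, 0.8284, 0.1716)

9.414 0.828 0.172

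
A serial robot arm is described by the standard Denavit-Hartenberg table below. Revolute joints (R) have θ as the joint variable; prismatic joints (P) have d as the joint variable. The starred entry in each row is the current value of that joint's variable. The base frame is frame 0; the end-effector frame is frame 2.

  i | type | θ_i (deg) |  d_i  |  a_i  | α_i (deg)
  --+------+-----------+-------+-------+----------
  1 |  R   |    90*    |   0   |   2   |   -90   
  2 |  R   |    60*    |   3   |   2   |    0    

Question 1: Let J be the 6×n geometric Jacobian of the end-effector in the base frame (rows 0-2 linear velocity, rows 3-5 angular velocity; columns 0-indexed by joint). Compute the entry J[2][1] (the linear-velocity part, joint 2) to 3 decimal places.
-1.000

axis z_1 = (-1.0000,0.0000,0.0000); lever o_n−o_1 = (-3.0000,1.0000,-1.7321)
cross product → J_v[:, 1] = (-0.0000,-1.7321,-1.0000)
J_ω[:, 1] = z_1
entry J[2][1] = -1.0000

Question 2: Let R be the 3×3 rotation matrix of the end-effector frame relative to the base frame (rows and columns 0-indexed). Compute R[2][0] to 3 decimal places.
-0.866

End-effector x-axis (col 0 of R) = (-0.0000,0.5000,-0.8660)
R[2][0] = -0.8660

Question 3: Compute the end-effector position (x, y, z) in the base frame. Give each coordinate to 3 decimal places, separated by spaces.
after link 1: o_1 = (0.0000, 2.0000, 0.0000)
after link 2: o_2 = (-3.0000, 3.0000, -1.7321)

-3.000 3.000 -1.732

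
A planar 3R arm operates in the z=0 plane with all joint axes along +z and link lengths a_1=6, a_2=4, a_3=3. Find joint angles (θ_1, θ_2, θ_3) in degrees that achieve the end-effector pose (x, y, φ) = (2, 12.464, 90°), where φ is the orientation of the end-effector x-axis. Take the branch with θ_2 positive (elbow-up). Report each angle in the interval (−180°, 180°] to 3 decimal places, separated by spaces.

66.133 30.005 -6.138

wrist centre = target − a_3·(cos φ, sin φ) = (2.0000, 9.4640)
cos θ_2 = (93.5673−6²−4²)/(2·6·4) = 0.8660; θ_2 = 30.0046° (elbow-up)
β = atan2(9.4640,2.0000) = 78.0674°; ψ = atan2(2.0003,9.4639) = 11.9343°
θ_1 = β − ψ = 66.1331°
θ_3 = φ − θ_1 − θ_2 = -6.1377° (wrapped to (-180°,180°])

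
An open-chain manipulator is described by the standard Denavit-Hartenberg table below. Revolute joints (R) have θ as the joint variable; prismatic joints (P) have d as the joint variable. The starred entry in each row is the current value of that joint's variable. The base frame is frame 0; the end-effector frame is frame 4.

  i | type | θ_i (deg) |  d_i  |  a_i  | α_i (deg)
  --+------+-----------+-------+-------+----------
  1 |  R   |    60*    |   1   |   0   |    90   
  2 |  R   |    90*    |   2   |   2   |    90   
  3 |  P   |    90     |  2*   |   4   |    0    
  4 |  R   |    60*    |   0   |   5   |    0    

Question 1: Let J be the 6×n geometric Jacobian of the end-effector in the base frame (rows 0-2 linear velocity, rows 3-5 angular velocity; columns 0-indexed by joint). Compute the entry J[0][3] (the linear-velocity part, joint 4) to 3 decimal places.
-3.750

axis z_3 = (0.5000,0.8660,-0.0000); lever o_n−o_3 = (2.1651,-1.2500,-4.3301)
cross product → J_v[:, 3] = (-3.7500,2.1651,-2.5000)
J_ω[:, 3] = z_3
entry J[0][3] = -3.7500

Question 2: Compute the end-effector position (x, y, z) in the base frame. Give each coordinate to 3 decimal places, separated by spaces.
after link 1: o_1 = (0.0000, 0.0000, 1.0000)
after link 2: o_2 = (1.7321, -1.0000, 3.0000)
after link 3: o_3 = (6.1962, -1.2679, 3.0000)
after link 4: o_4 = (8.3612, -2.5179, -1.3301)

8.361 -2.518 -1.330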